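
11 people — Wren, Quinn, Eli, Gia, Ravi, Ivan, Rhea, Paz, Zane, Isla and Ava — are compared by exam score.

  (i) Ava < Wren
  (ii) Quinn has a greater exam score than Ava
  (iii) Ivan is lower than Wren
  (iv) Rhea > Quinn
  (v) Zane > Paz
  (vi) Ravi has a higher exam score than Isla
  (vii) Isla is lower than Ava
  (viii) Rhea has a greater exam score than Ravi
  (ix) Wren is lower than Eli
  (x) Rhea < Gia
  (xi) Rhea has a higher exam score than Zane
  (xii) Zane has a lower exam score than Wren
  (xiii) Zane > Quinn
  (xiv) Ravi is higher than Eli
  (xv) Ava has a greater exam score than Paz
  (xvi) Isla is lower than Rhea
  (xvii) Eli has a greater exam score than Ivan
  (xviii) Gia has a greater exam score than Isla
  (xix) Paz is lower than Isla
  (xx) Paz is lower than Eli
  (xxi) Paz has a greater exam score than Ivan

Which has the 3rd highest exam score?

Piecing the relations together gives one ordering: Ivan < Paz < Isla < Ava < Quinn < Zane < Wren < Eli < Ravi < Rhea < Gia.
Counting 3 from the largest end gives Ravi.

Ravi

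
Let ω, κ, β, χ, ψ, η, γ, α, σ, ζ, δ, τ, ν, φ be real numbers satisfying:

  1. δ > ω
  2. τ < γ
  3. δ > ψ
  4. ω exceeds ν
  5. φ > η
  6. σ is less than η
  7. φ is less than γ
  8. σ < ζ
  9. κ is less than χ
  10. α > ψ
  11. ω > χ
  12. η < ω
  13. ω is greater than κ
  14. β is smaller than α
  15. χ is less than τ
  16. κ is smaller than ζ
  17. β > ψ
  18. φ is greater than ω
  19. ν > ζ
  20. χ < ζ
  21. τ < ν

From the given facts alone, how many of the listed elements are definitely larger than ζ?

The elements the relations force above ζ are ν, ω, φ, δ, γ — no chain reaches any other.
That is 5.

5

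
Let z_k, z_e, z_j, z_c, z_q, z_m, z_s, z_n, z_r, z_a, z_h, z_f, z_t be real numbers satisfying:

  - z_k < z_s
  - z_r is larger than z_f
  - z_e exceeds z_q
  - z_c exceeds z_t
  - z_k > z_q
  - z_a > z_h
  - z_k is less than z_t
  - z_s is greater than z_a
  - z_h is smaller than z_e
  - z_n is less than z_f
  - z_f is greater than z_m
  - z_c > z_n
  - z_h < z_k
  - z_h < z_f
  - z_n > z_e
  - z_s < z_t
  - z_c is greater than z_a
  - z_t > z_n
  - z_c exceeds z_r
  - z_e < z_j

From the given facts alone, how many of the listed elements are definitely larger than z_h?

Directly above z_h: z_a, z_e, z_k, z_f.
One step further: z_n, z_s, z_r, z_j, z_t, z_c (10 so far).
No other element is forced above z_h by the given relations, so the count is 10.

10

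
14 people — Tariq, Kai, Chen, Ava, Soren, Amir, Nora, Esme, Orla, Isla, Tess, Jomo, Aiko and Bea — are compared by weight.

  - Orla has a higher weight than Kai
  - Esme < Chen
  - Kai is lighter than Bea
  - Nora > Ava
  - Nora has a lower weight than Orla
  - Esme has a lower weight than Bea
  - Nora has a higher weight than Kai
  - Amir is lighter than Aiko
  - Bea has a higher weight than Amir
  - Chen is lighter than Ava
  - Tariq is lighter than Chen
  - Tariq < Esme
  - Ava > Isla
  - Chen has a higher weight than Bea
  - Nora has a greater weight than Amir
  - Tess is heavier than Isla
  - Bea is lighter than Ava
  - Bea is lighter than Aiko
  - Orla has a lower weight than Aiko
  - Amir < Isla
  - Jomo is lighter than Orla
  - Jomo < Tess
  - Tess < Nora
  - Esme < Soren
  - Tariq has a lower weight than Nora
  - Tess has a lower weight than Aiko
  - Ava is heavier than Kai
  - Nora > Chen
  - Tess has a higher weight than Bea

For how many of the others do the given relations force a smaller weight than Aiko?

12

From Aiko the given relations immediately reach Amir, Bea, Tess, Orla.
From those, Jomo, Kai, Esme, Isla, Nora — 9 in total.
From those, Tariq, Chen, Ava — 12 in total.
No other element is forced below Aiko by the given relations, so the count is 12.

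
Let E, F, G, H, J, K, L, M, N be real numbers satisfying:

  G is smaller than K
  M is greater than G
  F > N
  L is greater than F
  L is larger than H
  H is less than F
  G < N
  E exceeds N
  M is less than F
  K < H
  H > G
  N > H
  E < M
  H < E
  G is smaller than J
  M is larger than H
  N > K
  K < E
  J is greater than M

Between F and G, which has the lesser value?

G

G < K and K < H give G < H.
With H < N: G < K < H < N.
With N < E: G < K < H < N < E.
Then E < M extends the chain to M.
With M < F: G < K < H < N < E < M < F.
So G < F; G is the smaller of the two.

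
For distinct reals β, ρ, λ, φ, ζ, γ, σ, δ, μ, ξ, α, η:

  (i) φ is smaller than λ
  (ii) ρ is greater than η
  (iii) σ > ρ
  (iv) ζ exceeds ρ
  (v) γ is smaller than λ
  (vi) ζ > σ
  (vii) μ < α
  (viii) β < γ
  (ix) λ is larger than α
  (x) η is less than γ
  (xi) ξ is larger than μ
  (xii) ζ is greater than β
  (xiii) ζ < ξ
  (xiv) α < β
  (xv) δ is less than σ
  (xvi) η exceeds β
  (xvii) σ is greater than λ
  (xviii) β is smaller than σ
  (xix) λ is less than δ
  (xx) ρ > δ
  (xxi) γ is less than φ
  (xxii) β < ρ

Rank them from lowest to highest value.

μ < α < β < η < γ < φ < λ < δ < ρ < σ < ζ < ξ

Nothing is placed below μ, so it is least; from there μ < α; α < β; β < η; η < γ; γ < φ; φ < λ; λ < δ; δ < ρ; ρ < σ; σ < ζ; ζ < ξ, each given directly.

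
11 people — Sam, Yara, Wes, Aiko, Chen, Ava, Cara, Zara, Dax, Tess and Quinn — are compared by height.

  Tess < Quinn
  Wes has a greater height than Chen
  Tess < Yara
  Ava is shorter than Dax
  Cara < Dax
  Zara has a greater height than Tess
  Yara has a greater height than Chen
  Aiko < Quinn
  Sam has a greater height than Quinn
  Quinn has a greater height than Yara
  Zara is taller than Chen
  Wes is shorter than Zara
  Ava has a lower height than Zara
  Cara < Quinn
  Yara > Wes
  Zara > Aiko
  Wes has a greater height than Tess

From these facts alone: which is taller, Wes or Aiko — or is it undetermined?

Following every chain through Aiko: above Aiko we get Quinn, Zara, Sam.
Wes is not reached, and no chain runs the other way from Wes to Aiko.
So the given relations leave the order of Aiko and Wes undetermined.

undetermined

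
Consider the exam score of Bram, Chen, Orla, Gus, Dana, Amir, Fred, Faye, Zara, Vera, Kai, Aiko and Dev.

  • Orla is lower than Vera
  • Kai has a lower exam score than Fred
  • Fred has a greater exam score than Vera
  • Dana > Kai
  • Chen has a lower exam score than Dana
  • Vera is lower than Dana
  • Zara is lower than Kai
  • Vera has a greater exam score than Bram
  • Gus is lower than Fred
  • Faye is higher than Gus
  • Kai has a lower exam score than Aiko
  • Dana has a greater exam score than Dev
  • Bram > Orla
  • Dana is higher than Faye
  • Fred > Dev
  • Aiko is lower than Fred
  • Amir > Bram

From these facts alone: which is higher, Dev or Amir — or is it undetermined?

undetermined

Following every chain through Dev: above Dev we get Fred, Dana.
Amir is not reached, and no chain runs the other way from Amir to Dev.
So the given relations leave the order of Dev and Amir undetermined.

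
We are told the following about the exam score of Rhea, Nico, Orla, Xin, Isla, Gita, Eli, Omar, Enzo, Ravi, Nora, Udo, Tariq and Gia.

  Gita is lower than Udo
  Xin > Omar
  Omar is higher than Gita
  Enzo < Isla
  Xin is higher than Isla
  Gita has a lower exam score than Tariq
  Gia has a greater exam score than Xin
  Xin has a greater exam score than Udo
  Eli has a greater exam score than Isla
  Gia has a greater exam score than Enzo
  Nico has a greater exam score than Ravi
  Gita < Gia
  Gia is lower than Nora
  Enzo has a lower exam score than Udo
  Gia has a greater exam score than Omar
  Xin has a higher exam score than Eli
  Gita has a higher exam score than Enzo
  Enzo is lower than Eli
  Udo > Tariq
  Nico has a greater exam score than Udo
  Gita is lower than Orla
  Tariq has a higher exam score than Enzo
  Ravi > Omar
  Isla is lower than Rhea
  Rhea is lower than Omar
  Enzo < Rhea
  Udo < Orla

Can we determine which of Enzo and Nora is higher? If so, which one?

Nora

Link the given pairs in sequence: Enzo < Gita; Gita < Tariq; Tariq < Udo; Udo < Xin; Xin < Gia; Gia < Nora.
Chaining these gives Enzo < Gita < Tariq < Udo < Xin < Gia < Nora.
So Nora is higher.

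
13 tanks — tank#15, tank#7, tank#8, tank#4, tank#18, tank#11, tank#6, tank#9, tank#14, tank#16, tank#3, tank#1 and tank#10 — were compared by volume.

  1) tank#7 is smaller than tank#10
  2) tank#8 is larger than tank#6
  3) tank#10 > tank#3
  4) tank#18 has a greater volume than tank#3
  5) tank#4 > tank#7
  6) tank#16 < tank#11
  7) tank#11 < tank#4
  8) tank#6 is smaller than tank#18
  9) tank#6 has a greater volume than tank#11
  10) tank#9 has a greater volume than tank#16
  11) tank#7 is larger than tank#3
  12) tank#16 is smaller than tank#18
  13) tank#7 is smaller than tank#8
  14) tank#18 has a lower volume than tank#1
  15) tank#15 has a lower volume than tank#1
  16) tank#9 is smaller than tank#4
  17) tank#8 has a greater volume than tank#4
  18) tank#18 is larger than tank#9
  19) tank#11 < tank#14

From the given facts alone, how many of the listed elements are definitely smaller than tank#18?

From tank#18 the given relations immediately reach tank#3, tank#16, tank#9, tank#6.
From those, tank#11 — 5 in total.
Nothing else is reachable below tank#18; 5 in all.

5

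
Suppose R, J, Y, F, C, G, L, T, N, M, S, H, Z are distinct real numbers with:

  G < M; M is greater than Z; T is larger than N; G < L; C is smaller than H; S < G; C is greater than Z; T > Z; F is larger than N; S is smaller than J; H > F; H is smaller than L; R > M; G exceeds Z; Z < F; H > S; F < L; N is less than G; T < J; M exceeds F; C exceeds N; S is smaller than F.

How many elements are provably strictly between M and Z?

Chaining upward from Z reaches: F, C, T, H, G, L, J, R.
Chaining downward from M reaches: S, N, F, G.
Strictly between Z and M are those in both lists: F, G — 2 elements.

2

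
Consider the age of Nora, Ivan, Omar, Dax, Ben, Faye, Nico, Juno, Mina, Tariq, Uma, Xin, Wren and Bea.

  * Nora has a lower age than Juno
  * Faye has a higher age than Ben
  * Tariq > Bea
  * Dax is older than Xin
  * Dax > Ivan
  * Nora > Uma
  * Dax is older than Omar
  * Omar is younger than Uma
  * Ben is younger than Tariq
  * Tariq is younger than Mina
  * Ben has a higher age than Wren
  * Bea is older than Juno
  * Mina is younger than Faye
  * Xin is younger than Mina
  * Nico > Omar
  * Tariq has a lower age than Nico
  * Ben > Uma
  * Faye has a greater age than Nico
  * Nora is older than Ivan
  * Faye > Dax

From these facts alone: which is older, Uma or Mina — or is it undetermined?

The relevant relations are Uma < Nora; Nora < Juno; Juno < Bea; Bea < Tariq; Tariq < Mina.
Chaining these gives Uma < Nora < Juno < Bea < Tariq < Mina.
So Mina is older.

Mina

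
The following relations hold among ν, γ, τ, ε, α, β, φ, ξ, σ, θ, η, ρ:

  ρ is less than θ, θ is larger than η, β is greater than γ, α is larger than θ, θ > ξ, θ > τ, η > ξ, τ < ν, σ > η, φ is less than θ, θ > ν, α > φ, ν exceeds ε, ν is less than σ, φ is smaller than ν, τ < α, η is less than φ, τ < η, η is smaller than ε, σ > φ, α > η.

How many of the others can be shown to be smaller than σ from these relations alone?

From σ the given relations immediately reach η, φ, ν.
From those, ξ, τ, ε — 6 in total.
Nothing else is reachable below σ; 6 in all.

6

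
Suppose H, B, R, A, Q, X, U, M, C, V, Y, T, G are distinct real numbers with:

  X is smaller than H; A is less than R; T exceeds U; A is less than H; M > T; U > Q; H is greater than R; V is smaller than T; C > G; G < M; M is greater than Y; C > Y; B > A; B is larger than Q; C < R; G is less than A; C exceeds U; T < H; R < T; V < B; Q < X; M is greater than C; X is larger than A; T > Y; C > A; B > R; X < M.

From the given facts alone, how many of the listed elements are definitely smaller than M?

10

From M the given relations immediately reach G, X, Y, C, T.
From those, Q, A, U, V, R — 10 in total.
Nothing else is reachable below M; 10 in all.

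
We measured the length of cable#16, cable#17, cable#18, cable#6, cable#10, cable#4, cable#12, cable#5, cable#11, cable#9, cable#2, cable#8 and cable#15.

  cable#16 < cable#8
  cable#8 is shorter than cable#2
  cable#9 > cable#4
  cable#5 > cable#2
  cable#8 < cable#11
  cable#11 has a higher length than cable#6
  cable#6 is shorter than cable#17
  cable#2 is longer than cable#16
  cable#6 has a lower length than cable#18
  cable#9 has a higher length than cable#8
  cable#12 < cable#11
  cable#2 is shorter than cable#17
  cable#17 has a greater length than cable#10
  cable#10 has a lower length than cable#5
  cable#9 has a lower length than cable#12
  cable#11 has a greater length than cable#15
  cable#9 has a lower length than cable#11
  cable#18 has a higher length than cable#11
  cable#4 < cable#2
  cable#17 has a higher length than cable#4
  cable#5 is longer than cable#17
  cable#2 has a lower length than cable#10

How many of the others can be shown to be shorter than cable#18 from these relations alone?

The elements the relations force below cable#18 are cable#6, cable#16, cable#8, cable#4, cable#15, cable#9, cable#12, cable#11 — no chain reaches any other.
That is 8.

8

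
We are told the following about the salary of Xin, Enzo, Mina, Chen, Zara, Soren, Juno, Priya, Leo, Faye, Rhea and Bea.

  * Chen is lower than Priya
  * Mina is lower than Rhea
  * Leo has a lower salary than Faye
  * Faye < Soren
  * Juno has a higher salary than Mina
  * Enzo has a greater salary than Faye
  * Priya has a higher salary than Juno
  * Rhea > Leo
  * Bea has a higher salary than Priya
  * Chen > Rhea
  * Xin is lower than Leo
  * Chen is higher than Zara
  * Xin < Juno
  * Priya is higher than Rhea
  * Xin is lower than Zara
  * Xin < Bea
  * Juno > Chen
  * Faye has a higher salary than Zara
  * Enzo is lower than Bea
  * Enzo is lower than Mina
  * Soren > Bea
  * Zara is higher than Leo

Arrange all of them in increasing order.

Nothing is placed below Xin, so it is least; from there Xin < Leo; Leo < Zara; Zara < Faye; Faye < Enzo; Enzo < Mina; Mina < Rhea; Rhea < Chen; Chen < Juno; Juno < Priya; Priya < Bea; Bea < Soren, each given directly.

Xin < Leo < Zara < Faye < Enzo < Mina < Rhea < Chen < Juno < Priya < Bea < Soren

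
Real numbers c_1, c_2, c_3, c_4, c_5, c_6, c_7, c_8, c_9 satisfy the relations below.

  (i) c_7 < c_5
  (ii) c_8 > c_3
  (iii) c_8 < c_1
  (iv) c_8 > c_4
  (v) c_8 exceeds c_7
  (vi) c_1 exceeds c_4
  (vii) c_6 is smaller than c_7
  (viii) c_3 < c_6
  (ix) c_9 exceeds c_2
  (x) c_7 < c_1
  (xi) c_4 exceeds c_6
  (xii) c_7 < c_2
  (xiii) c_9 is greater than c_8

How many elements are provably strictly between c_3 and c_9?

5

The relations place c_3 below c_9. An element lies strictly between them when it is forced above c_3 and also forced below c_9.
Above c_3: {c_6, c_4, c_7, c_2, c_8, c_1, c_5}. Below c_9: {c_6, c_4, c_7, c_2, c_8}.
Intersection: {c_6, c_4, c_7, c_2, c_8} — 5.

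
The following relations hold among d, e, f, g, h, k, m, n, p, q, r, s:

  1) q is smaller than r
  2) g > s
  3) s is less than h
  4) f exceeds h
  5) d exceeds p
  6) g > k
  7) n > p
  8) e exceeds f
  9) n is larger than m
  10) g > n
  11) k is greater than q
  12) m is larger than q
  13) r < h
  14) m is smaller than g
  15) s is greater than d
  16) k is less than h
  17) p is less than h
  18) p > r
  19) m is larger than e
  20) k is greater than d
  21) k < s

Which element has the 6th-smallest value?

s

Piecing the relations together gives one ordering: q < r < p < d < k < s < h < f < e < m < n < g.
Counting 6 from the smallest end gives s.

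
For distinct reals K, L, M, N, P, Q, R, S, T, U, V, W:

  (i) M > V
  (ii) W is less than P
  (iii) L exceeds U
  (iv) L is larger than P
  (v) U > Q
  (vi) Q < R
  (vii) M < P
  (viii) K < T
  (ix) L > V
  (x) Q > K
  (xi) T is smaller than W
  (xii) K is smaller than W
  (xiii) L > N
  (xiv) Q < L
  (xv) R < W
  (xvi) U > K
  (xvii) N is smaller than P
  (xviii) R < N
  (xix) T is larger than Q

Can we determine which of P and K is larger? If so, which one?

K < Q and Q < T give K < T.
With T < W: K < Q < T < W.
With W < P: K < Q < T < W < P.
So P is larger.

P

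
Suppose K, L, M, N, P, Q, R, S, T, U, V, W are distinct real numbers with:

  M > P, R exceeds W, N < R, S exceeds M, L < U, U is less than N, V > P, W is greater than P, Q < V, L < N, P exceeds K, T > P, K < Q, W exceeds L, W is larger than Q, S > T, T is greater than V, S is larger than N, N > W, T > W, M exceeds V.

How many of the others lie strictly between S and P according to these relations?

Chaining upward from P reaches: W, V, M, T, N, R.
Chaining downward from S reaches: K, L, Q, W, V, M, U, T, N.
Strictly between P and S are those in both lists: W, V, M, T, N — 5 elements.

5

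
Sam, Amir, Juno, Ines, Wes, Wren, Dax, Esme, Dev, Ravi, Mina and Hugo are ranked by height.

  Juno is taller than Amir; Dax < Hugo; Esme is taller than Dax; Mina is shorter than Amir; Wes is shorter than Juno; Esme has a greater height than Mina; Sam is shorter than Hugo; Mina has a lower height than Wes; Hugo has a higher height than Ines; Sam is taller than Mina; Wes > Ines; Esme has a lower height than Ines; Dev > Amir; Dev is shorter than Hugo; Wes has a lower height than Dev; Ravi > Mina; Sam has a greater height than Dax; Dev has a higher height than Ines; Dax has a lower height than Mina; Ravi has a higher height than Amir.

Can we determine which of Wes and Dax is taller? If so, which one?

Wes

Dax < Mina and Mina < Esme give Dax < Esme.
Then Esme < Ines extends the chain to Ines.
With Ines < Wes: Dax < Mina < Esme < Ines < Wes.
So Wes is taller.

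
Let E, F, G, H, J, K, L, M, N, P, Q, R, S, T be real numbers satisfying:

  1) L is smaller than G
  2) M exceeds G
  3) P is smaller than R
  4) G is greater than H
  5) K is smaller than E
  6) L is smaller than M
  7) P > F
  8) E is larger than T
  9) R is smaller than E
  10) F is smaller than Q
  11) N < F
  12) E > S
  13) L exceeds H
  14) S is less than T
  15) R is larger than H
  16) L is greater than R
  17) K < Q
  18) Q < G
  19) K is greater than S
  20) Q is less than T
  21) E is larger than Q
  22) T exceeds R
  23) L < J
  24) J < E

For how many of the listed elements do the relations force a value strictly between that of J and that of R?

The relations place R below J. An element lies strictly between them when it is forced above R and also forced below J.
Above R: {L, G, T, E, M}. Below J: {N, F, P, H, L}.
Intersection: {L} — 1.

1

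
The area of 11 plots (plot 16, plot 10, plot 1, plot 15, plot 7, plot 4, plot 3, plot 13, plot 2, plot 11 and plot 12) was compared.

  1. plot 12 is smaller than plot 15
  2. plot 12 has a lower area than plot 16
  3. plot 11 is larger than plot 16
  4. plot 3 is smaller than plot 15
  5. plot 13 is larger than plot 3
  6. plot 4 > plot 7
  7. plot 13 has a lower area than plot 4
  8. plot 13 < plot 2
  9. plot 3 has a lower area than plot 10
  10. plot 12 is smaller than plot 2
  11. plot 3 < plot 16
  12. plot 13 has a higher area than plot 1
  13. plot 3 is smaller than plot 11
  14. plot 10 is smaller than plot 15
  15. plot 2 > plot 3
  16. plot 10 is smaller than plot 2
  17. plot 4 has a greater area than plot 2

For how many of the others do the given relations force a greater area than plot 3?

7

The elements the relations force above plot 3 are plot 10, plot 13, plot 16, plot 15, plot 2, plot 11, plot 4 — no chain reaches any other.
That is 7.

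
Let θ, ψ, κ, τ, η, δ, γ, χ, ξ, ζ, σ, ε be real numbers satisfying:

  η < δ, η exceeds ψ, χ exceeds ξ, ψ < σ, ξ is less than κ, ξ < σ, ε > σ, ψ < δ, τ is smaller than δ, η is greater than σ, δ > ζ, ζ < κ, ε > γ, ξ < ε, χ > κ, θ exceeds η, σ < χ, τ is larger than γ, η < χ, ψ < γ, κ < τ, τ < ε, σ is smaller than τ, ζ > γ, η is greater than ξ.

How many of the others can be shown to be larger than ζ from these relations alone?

The elements the relations force above ζ are κ, τ, δ, χ, ε — no chain reaches any other.
That is 5.

5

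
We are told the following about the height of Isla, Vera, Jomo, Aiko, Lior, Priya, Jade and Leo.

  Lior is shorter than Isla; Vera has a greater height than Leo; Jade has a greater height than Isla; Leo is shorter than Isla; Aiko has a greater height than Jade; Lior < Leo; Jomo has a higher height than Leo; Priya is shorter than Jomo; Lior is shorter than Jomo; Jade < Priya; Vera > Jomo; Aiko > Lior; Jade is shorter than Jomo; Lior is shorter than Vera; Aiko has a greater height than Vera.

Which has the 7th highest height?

Chaining the given pairs: Lior < Leo < Isla < Jade < Priya < Jomo < Vera < Aiko.
The 7th largest is Leo.

Leo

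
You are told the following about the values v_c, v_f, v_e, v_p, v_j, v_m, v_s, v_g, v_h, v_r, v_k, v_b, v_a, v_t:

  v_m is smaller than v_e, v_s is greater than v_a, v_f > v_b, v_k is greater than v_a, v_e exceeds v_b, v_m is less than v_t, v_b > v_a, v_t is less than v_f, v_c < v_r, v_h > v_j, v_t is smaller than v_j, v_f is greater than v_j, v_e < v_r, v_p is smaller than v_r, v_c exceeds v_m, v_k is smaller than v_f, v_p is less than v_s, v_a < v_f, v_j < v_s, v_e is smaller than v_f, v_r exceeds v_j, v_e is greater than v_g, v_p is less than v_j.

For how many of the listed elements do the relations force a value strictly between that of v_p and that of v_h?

1

The relations place v_p below v_h. An element lies strictly between them when it is forced above v_p and also forced below v_h.
Above v_p: {v_j, v_s, v_r, v_f}. Below v_h: {v_m, v_t, v_j}.
Intersection: {v_j} — 1.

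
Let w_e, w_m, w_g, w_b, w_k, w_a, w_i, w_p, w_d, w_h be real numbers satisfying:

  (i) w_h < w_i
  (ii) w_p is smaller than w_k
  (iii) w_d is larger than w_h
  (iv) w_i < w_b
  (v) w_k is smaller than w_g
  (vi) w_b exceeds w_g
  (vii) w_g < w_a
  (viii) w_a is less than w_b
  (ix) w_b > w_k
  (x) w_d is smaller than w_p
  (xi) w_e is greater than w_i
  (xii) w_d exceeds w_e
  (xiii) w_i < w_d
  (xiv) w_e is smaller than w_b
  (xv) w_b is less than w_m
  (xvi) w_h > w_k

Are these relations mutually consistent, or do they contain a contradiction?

Chaining the given relations yields w_h < w_i < w_e < w_d < w_p < w_k, so w_h < w_k. But one relation states w_k < w_h. These cannot both hold.

inconsistent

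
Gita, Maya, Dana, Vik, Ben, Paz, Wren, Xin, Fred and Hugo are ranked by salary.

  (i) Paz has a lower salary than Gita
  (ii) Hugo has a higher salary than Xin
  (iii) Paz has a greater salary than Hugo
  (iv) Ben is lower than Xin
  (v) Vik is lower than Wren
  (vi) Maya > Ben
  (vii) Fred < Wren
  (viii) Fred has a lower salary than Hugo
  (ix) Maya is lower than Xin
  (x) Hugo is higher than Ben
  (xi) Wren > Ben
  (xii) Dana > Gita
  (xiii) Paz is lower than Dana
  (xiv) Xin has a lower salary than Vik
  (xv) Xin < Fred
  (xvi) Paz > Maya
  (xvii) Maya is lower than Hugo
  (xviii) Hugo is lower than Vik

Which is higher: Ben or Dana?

Dana

Ben < Maya < Xin < Fred < Hugo < Paz < Gita < Dana, by transitivity through Maya, Xin, Fred, Hugo, Paz, Gita.
So Ben < Dana; Dana is the higher of the two.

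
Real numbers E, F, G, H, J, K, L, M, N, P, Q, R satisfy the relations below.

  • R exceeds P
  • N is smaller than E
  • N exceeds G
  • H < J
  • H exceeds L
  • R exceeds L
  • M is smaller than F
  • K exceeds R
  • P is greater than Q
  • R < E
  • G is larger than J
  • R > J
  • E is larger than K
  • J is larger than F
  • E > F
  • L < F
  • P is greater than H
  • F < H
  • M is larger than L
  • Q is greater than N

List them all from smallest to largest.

The consecutive links are each given: L < M; M < F; F < H; H < J; J < G; G < N; N < Q; Q < P; P < R; R < K; K < E.

L < M < F < H < J < G < N < Q < P < R < K < E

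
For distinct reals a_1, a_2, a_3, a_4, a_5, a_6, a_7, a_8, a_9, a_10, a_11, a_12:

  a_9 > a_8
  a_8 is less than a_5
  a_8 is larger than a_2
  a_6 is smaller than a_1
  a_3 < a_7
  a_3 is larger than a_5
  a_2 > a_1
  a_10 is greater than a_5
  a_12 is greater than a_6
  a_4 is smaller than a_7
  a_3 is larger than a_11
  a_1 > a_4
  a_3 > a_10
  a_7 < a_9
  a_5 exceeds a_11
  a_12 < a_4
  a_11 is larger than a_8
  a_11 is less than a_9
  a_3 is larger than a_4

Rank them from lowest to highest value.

a_6 < a_12 < a_4 < a_1 < a_2 < a_8 < a_11 < a_5 < a_10 < a_3 < a_7 < a_9

The consecutive links are each given: a_6 < a_12; a_12 < a_4; a_4 < a_1; a_1 < a_2; a_2 < a_8; a_8 < a_11; a_11 < a_5; a_5 < a_10; a_10 < a_3; a_3 < a_7; a_7 < a_9.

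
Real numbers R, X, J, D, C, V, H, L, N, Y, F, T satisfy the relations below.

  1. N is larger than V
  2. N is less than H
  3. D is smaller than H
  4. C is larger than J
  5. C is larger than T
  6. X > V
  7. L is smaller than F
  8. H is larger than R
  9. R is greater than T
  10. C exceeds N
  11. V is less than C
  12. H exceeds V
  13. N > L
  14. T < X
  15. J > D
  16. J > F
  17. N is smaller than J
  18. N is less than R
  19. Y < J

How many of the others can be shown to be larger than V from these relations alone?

The elements the relations force above V are X, N, R, J, H, C — no chain reaches any other.
That is 6.

6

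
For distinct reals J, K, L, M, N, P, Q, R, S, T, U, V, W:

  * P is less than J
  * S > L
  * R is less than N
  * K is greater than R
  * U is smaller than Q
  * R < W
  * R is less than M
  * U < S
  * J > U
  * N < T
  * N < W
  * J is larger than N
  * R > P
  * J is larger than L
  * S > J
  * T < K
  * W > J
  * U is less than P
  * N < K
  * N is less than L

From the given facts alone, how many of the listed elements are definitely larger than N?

6

The elements the relations force above N are T, L, J, K, W, S — no chain reaches any other.
That is 6.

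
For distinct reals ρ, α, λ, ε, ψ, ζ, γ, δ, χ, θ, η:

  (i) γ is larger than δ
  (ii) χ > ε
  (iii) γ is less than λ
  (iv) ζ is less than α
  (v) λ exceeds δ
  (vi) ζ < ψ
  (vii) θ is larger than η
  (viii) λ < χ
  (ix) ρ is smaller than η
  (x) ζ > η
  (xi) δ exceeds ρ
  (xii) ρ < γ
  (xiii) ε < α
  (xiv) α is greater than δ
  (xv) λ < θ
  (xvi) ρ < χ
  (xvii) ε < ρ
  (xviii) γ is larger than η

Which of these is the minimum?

Chaining upward from ε: directly above it, ρ, α, χ; then δ, η, γ; then ζ, λ, θ; then ψ.
That covers every other element, and nothing is given below ε, so ε is the minimum.

ε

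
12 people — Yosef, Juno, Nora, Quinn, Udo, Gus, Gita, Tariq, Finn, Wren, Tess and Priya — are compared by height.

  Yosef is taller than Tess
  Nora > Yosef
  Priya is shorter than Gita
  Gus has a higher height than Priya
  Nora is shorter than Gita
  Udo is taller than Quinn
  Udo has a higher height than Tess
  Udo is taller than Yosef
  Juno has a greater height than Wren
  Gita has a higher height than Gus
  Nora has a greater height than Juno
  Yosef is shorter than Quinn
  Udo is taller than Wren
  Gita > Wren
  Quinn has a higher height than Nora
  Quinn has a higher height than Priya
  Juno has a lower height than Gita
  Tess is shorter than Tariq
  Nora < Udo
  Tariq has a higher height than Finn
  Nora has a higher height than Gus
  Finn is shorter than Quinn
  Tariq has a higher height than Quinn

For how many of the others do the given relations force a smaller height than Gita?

7

From Gita the given relations immediately reach Wren, Juno, Priya, Gus, Nora.
From those, Yosef — 6 in total.
From those, Tess — 7 in total.
No other element is forced below Gita by the given relations, so the count is 7.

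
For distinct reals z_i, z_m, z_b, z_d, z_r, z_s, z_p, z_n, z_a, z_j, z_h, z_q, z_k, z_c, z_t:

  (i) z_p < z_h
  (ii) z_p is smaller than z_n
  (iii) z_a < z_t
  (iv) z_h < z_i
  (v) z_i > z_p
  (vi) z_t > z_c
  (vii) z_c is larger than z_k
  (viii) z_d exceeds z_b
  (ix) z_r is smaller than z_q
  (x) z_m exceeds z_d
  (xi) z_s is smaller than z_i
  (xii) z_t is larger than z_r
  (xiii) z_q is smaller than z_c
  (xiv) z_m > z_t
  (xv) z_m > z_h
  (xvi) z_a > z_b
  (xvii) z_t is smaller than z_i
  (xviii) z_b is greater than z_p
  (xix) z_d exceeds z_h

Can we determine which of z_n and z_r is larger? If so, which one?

undetermined

Following every chain through z_r: above z_r we get z_q, z_c, z_t, z_m, z_i.
z_n is not reached, and no chain runs the other way from z_n to z_r.
So the given relations leave the order of z_r and z_n undetermined.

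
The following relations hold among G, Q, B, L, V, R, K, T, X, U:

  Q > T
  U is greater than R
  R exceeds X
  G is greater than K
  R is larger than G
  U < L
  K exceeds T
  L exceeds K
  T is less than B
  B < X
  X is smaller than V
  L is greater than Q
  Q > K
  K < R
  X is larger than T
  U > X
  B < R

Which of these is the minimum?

B is not least since T < B; X is not least since B < X; V is not least since X < V; K is not least since T < K; G is not least since K < G; R is not least since K < R; Q is not least since T < Q; U is not least since R < U; L is not least since K < L.
Only T has nothing below it, so T is the minimum.

T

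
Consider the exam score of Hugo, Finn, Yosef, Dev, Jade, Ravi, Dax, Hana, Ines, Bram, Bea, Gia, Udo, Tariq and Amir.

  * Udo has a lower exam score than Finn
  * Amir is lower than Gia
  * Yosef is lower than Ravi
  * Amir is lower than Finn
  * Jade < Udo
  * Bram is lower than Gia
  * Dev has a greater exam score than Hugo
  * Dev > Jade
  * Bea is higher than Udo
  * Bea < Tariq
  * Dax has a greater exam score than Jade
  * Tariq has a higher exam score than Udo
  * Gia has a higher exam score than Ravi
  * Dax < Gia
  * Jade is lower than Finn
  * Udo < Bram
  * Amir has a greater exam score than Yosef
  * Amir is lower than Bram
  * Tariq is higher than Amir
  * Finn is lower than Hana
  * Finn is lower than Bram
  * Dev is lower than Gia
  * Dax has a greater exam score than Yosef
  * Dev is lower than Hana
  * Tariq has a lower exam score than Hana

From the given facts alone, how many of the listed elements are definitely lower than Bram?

5

Directly below Bram: Udo, Amir, Finn.
One step further: Yosef, Jade (5 so far).
Nothing else is reachable below Bram; 5 in all.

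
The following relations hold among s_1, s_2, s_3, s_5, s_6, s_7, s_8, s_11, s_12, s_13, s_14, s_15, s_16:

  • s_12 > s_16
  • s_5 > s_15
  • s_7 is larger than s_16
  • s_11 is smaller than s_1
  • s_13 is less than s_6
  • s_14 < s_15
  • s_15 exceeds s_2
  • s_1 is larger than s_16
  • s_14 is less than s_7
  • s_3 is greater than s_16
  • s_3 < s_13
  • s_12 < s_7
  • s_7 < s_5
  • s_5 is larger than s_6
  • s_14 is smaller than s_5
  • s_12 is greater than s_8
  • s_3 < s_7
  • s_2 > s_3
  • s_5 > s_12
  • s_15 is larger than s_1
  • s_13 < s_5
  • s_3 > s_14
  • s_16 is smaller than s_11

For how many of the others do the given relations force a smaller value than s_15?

Directly below s_15: s_14, s_2, s_1.
One step further: s_16, s_3, s_11 (6 so far).
No other element is forced below s_15 by the given relations, so the count is 6.

6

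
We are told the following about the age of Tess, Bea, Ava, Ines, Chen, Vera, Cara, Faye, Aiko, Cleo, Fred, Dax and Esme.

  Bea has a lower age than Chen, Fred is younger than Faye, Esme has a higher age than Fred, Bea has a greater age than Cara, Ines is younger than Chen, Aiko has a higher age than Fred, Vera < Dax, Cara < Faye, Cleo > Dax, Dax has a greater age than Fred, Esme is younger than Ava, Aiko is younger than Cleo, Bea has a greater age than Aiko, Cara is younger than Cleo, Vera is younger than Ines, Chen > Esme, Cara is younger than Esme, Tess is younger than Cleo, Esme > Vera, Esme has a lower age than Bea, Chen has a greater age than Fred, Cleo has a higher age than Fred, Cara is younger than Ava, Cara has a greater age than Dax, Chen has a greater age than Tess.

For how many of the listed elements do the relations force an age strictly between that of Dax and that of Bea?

2

The relations place Dax below Bea. An element lies strictly between them when it is forced above Dax and also forced below Bea.
Above Dax: {Cara, Faye, Cleo, Esme, Ava, Chen}. Below Bea: {Vera, Fred, Aiko, Cara, Esme}.
Intersection: {Cara, Esme} — 2.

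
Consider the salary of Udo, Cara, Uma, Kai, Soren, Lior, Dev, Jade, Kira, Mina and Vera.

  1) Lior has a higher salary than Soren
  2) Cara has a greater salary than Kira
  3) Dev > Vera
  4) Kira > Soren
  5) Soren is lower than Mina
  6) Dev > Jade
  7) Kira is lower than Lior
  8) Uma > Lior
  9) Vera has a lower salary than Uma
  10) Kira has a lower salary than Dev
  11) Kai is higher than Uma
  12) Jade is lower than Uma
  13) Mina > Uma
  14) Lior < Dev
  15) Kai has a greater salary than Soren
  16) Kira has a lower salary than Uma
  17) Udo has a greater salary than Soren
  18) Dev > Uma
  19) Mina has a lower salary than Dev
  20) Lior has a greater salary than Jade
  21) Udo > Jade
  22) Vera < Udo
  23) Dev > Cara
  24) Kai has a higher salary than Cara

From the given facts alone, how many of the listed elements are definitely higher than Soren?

8

Directly above Soren: Kira, Lior, Udo, Mina, Kai.
One step further: Cara, Uma, Dev (8 so far).
No other element is forced above Soren by the given relations, so the count is 8.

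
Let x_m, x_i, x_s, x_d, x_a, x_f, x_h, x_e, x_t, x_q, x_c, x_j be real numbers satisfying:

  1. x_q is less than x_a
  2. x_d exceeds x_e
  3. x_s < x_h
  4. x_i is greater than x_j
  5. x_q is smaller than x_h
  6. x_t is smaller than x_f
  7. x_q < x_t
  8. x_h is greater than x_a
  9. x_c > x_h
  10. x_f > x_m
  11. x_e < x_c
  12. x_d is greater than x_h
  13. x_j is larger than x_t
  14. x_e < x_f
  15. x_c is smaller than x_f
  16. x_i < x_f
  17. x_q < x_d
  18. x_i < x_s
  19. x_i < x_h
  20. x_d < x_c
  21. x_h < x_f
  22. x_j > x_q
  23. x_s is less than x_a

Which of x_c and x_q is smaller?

x_q

x_q < x_t and x_t < x_j give x_q < x_j.
Then x_j < x_i extends the chain to x_i.
With x_i < x_s: x_q < x_t < x_j < x_i < x_s.
With x_s < x_a: x_q < x_t < x_j < x_i < x_s < x_a.
Then x_a < x_h extends the chain to x_h.
With x_h < x_d: x_q < x_t < x_j < x_i < x_s < x_a < x_h < x_d.
Then x_d < x_c extends the chain to x_c.
So x_q < x_c; x_q is the smaller of the two.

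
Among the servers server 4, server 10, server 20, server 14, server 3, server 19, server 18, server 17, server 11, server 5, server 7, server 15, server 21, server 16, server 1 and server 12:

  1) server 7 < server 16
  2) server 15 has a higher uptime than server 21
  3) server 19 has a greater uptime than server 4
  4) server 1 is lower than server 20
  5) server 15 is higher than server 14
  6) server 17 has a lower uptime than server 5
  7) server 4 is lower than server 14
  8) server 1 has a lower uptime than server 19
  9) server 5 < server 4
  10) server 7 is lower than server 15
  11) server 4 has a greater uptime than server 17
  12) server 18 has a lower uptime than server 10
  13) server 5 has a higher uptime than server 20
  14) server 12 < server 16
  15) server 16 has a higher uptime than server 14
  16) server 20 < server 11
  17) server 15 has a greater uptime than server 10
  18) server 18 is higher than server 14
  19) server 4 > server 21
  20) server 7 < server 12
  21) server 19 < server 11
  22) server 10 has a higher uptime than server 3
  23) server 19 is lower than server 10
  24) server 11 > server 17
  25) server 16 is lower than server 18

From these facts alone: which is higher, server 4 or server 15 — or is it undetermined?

server 15

Following the relations from server 4: server 4 < server 14 < server 16 < server 18 < server 10 < server 15.
So server 15 is higher.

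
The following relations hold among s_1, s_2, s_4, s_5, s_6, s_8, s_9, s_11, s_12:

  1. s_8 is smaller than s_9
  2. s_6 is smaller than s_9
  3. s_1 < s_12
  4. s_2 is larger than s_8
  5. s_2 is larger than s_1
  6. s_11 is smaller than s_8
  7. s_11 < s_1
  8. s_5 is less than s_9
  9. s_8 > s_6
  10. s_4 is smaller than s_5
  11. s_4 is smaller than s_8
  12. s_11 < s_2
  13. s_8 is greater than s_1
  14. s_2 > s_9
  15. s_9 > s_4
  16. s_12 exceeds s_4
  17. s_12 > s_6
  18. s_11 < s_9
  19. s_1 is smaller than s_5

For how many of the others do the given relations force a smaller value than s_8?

From s_8 the given relations immediately reach s_11, s_6, s_4, s_1.
Nothing else is reachable below s_8; 4 in all.

4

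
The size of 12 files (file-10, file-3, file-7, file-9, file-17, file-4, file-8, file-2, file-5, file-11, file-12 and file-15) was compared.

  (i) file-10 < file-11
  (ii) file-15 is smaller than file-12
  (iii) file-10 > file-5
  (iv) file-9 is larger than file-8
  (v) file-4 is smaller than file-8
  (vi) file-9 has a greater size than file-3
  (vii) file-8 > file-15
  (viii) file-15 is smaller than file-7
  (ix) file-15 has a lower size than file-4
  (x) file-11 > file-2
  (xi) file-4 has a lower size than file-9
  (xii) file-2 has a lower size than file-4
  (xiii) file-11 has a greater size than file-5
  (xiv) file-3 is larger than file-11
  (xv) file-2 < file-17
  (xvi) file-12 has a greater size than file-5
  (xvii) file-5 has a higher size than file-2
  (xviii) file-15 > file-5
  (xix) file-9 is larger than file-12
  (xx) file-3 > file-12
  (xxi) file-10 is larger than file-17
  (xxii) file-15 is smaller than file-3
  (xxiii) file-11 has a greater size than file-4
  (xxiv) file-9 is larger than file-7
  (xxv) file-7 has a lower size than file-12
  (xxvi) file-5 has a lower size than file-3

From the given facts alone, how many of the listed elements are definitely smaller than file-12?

4

From file-12 the given relations immediately reach file-5, file-15, file-7.
From those, file-2 — 4 in total.
No other element is forced below file-12 by the given relations, so the count is 4.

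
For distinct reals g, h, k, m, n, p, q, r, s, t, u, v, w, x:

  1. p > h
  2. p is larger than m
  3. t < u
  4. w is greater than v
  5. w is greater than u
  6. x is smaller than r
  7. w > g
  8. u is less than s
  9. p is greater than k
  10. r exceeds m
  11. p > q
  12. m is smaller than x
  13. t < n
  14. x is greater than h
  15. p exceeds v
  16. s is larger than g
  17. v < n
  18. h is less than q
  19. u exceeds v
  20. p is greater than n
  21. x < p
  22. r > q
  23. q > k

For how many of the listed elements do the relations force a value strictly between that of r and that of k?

1

The relations place k below r. An element lies strictly between them when it is forced above k and also forced below r.
Above k: {q, p}. Below r: {h, m, q, x}.
Intersection: {q} — 1.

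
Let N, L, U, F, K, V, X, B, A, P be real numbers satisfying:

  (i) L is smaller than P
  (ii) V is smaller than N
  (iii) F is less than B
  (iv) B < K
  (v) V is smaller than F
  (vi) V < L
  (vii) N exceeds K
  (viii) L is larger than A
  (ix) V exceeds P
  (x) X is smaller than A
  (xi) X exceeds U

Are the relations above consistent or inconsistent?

inconsistent

We have V < L stated directly, yet also L < P < V by chaining the others — so L < V. Contradiction.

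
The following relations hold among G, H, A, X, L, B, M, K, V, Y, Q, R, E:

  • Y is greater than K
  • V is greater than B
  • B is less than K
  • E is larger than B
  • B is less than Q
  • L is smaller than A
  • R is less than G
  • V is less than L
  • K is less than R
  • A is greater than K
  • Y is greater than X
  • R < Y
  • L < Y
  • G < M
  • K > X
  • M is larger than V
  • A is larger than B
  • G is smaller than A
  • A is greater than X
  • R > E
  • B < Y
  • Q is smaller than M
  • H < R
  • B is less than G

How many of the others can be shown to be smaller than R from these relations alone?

From R the given relations immediately reach H, E, K.
From those, B, X — 5 in total.
No other element is forced below R by the given relations, so the count is 5.

5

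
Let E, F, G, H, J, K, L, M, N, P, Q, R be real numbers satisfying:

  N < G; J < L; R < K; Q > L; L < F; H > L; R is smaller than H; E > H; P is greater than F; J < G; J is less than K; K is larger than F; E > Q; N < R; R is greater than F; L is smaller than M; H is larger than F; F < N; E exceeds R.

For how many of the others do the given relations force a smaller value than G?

4

From G the given relations immediately reach J, N.
From those, F — 3 in total.
From those, L — 4 in total.
No other element is forced below G by the given relations, so the count is 4.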